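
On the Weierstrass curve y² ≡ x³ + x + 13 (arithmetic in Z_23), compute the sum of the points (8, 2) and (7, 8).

(21, 7)

(8, 2) + (7, 8). λ = (8 - 2)/(7 - 8) ≡ 6/22 mod 23. 22⁻¹ ≡ 22 (mod 23), so λ ≡ 17.
  x = λ² - 8 - 7 = 289 - 15 ≡ 21; y = λ·(8 - 21) - 2 ≡ 7. → (21, 7)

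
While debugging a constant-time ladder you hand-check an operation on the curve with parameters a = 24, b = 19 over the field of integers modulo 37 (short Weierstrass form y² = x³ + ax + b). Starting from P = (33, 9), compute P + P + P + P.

(23, 26)

Repeated addition: build up to 4P.
2P: tangent at (33, 9): λ = (3·33² + 24)/(2·9) ≡ 35/18. 18⁻¹ ≡ 35 (mod 37), so λ ≡ 35·35 ≡ 4.
  x = λ² - 33 - 33 = 16 - 66 ≡ 24; y = λ·(33 - 24) - 9 ≡ 27. → (24, 27)
3P: (24, 27) + (33, 9). λ = (9 - 27)/(33 - 24) ≡ 19/9 mod 37. 9⁻¹ ≡ 33 (mod 37), so λ ≡ 35.
  x = λ² - 24 - 33 = 1225 - 57 ≡ 21; y = λ·(24 - 21) - 27 ≡ 4. → (21, 4)
4P: (21, 4) + (33, 9). λ = (9 - 4)/(33 - 21) ≡ 5/12 mod 37. 12⁻¹ ≡ 34 (mod 37) since 12·34 = 408 ≡ 1, so λ ≡ 22.
  x = λ² - 21 - 33 = 484 - 54 ≡ 23; y = λ·(21 - 23) - 4 ≡ 26. → (23, 26)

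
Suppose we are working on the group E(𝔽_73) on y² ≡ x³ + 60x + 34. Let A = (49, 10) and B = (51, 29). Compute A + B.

(45, 28)

(49, 10) + (51, 29). λ = (29 - 10)/(51 - 49) ≡ 19/2 mod 73. 2⁻¹ ≡ 37 (mod 73), so λ ≡ 46.
  x = λ² - 49 - 51 = 2116 - 100 ≡ 45; y = λ·(49 - 45) - 10 ≡ 28. → (45, 28)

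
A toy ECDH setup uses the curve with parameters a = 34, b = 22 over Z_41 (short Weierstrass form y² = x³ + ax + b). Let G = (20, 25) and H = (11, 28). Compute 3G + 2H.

First 3G:
Repeated addition: build up to 3G.
2G: tangent at (20, 25): λ = (3·20² + 34)/(2·25) ≡ 4/9. 9⁻¹ ≡ 32 (mod 41), so λ ≡ 4·32 ≡ 5.
  x = λ² - 20 - 20 = 25 - 40 ≡ 26; y = λ·(20 - 26) - 25 ≡ 27. → (26, 27)
3G: (26, 27) + (20, 25). λ = (25 - 27)/(20 - 26) ≡ 39/35 mod 41. 35⁻¹ ≡ 34 (mod 41) since 35·34 = 1190 ≡ 1, so λ ≡ 14.
  x = λ² - 26 - 20 = 196 - 46 ≡ 27; y = λ·(26 - 27) - 27 ≡ 0. → (27, 0)
3G = (27, 0).
Next 2H:
Repeated addition: build up to 2H.
2H: tangent at (11, 28): λ = (3·11² + 34)/(2·28) ≡ 28/15. 15⁻¹ ≡ 11 (mod 41), so λ ≡ 28·11 ≡ 21.
  x = λ² - 11 - 11 = 441 - 22 ≡ 9; y = λ·(11 - 9) - 28 ≡ 14. → (9, 14)
2H = (9, 14).
Finally 3G + 2H:
(27, 0) + (9, 14). λ = (14 - 0)/(9 - 27) ≡ 14/23 mod 41. 23⁻¹ ≡ 25 (mod 41), so λ ≡ 22.
  x = λ² - 27 - 9 = 484 - 36 ≡ 38; y = λ·(27 - 38) - 0 ≡ 4. → (38, 4)

(38, 4)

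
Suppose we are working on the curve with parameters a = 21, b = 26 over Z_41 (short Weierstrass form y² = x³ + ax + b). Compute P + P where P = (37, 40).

(40, 2)

tangent at (37, 40): λ = (3·37² + 21)/(2·40) ≡ 28/39. 39⁻¹ ≡ 20 (mod 41), so λ ≡ 28·20 ≡ 27.
  x = λ² - 37 - 37 = 729 - 74 ≡ 40; y = λ·(37 - 40) - 40 ≡ 2. → (40, 2)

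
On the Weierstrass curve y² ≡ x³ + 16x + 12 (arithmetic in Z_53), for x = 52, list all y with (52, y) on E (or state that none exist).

none

x³ + 16x + 12 = 141452 ≡ 48 (mod 53).
48 is a non-residue mod 53; no y exists.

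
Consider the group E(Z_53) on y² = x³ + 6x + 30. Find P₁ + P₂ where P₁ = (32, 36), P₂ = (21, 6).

(32, 36) + (21, 6). λ = (6 - 36)/(21 - 32) ≡ 23/42 mod 53. 42⁻¹ ≡ 24 (mod 53) since 42·24 = 1008 ≡ 1, so λ ≡ 22.
  x = λ² - 32 - 21 = 484 - 53 ≡ 7; y = λ·(32 - 7) - 36 ≡ 37. → (7, 37)

(7, 37)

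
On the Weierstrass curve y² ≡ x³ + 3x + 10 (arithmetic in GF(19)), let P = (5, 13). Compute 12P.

Repeated addition: build up to 12P.
2P: tangent at (5, 13): λ = (3·5² + 3)/(2·13) ≡ 2/7. 7⁻¹ ≡ 11 (mod 19), so λ ≡ 2·11 ≡ 3.
  x = λ² - 5 - 5 = 9 - 10 ≡ 18; y = λ·(5 - 18) - 13 ≡ 5. → (18, 5)
3P: (18, 5) + (5, 13). λ = (13 - 5)/(5 - 18) ≡ 8/6 mod 19. 6⁻¹ ≡ 16 (mod 19) since 6·16 = 96 ≡ 1, so λ ≡ 14.
  x = λ² - 18 - 5 = 196 - 23 ≡ 2; y = λ·(18 - 2) - 5 ≡ 10. → (2, 10)
4P: (2, 10) + (5, 13). λ = (13 - 10)/(5 - 2) ≡ 3/3 mod 19. 3⁻¹ ≡ 13 (mod 19) since 3·13 = 39 ≡ 1, so λ ≡ 1.
  x = λ² - 2 - 5 = 1 - 7 ≡ 13; y = λ·(2 - 13) - 10 ≡ 17. → (13, 17)
5P: (13, 17) + (5, 13). λ = (13 - 17)/(5 - 13) ≡ 15/11 mod 19. 11⁻¹ ≡ 7 (mod 19) since 11·7 = 77 ≡ 1, so λ ≡ 10.
  x = λ² - 13 - 5 = 100 - 18 ≡ 6; y = λ·(13 - 6) - 17 ≡ 15. → (6, 15)
6P: (6, 15) + (5, 13). λ = (13 - 15)/(5 - 6) ≡ 17/18 mod 19. 18⁻¹ ≡ 18 (mod 19), so λ ≡ 2.
  x = λ² - 6 - 5 = 4 - 11 ≡ 12; y = λ·(6 - 12) - 15 ≡ 11. → (12, 11)
7P: (12, 11) + (5, 13). λ = (13 - 11)/(5 - 12) ≡ 2/12 mod 19. 12⁻¹ ≡ 8 (mod 19) since 12·8 = 96 ≡ 1, so λ ≡ 16.
  x = λ² - 12 - 5 = 256 - 17 ≡ 11; y = λ·(12 - 11) - 11 ≡ 5. → (11, 5)
8P: (11, 5) + (5, 13). λ = (13 - 5)/(5 - 11) ≡ 8/13 mod 19. 13⁻¹ ≡ 3 (mod 19), so λ ≡ 5.
  x = λ² - 11 - 5 = 25 - 16 ≡ 9; y = λ·(11 - 9) - 5 ≡ 5. → (9, 5)
9P: (9, 5) + (5, 13). λ = (13 - 5)/(5 - 9) ≡ 8/15 mod 19. 15⁻¹ ≡ 14 (mod 19), so λ ≡ 17.
  x = λ² - 9 - 5 = 289 - 14 ≡ 9; y = λ·(9 - 9) - 5 ≡ 14. → (9, 14)
10P: (9, 14) + (5, 13). λ = (13 - 14)/(5 - 9) ≡ 18/15 mod 19. 15⁻¹ ≡ 14 (mod 19), so λ ≡ 5.
  x = λ² - 9 - 5 = 25 - 14 ≡ 11; y = λ·(9 - 11) - 14 ≡ 14. → (11, 14)
11P: (11, 14) + (5, 13). λ = (13 - 14)/(5 - 11) ≡ 18/13 mod 19. 13⁻¹ ≡ 3 (mod 19) since 13·3 = 39 ≡ 1, so λ ≡ 16.
  x = λ² - 11 - 5 = 256 - 16 ≡ 12; y = λ·(11 - 12) - 14 ≡ 8. → (12, 8)
12P: (12, 8) + (5, 13). λ = (13 - 8)/(5 - 12) ≡ 5/12 mod 19. 12⁻¹ ≡ 8 (mod 19), so λ ≡ 2.
  x = λ² - 12 - 5 = 4 - 17 ≡ 6; y = λ·(12 - 6) - 8 ≡ 4. → (6, 4)

(6, 4)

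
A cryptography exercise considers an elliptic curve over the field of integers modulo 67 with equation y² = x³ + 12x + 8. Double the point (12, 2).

tangent at (12, 2): λ = (3·12² + 12)/(2·2) ≡ 42/4. 4⁻¹ ≡ 17 (mod 67) since 4·17 = 68 ≡ 1, so λ ≡ 42·17 ≡ 44.
  x = λ² - 12 - 12 = 1936 - 24 ≡ 36; y = λ·(12 - 36) - 2 ≡ 14. → (36, 14)

(36, 14)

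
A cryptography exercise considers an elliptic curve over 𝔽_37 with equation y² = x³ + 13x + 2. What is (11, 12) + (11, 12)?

(22, 13)

tangent at (11, 12): λ = (3·11² + 13)/(2·12) ≡ 6/24. 24⁻¹ ≡ 17 (mod 37) since 24·17 = 408 ≡ 1, so λ ≡ 6·17 ≡ 28.
  x = λ² - 11 - 11 = 784 - 22 ≡ 22; y = λ·(11 - 22) - 12 ≡ 13. → (22, 13)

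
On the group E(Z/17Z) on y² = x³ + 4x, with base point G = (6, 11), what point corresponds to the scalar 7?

Double-and-add on 7 = (111)₂. Start with G = (6, 11) for the leading 1-bit.
double: tangent at (6, 11): λ = (3·6² + 4)/(2·11) ≡ 10/5. 5⁻¹ ≡ 7 (mod 17), so λ ≡ 10·7 ≡ 2.
  x = λ² - 6 - 6 = 4 - 12 ≡ 9; y = λ·(6 - 9) - 11 ≡ 0. → (9, 0)
add G: (9, 0) + (6, 11). λ = (11 - 0)/(6 - 9) ≡ 11/14 mod 17. 14⁻¹ ≡ 11 (mod 17) since 14·11 = 154 ≡ 1, so λ ≡ 2.
  x = λ² - 9 - 6 = 4 - 15 ≡ 6; y = λ·(9 - 6) - 0 ≡ 6. → (6, 6)
double: tangent at (6, 6): λ = (3·6² + 4)/(2·6) ≡ 10/12. 12⁻¹ ≡ 10 (mod 17), so λ ≡ 10·10 ≡ 15.
  x = λ² - 6 - 6 = 225 - 12 ≡ 9; y = λ·(6 - 9) - 6 ≡ 0. → (9, 0)
add G: (9, 0) + (6, 11). λ = (11 - 0)/(6 - 9) ≡ 11/14 mod 17. 14⁻¹ ≡ 11 (mod 17) since 14·11 = 154 ≡ 1, so λ ≡ 2.
  x = λ² - 9 - 6 = 4 - 15 ≡ 6; y = λ·(9 - 6) - 0 ≡ 6. → (6, 6)

(6, 6)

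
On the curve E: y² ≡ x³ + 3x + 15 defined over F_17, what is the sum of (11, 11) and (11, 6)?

O

The two points share x = 11 and their y-coordinates satisfy 11 + 6 ≡ 0 (mod 17), so they are inverses. Their sum is the point at infinity.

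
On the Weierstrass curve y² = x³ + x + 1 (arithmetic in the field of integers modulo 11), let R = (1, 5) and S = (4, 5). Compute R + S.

(1, 5) + (4, 5). λ = (5 - 5)/(4 - 1) ≡ 0/3 mod 11. 3⁻¹ ≡ 4 (mod 11) since 3·4 = 12 ≡ 1, so λ ≡ 0.
  x = λ² - 1 - 4 = 0 - 5 ≡ 6; y = λ·(1 - 6) - 5 ≡ 6. → (6, 6)

(6, 6)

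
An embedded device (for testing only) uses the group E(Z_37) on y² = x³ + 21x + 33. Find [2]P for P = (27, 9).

(4, 25)

tangent at (27, 9): λ = (3·27² + 21)/(2·9) ≡ 25/18. 18⁻¹ ≡ 35 (mod 37) since 18·35 = 630 ≡ 1, so λ ≡ 25·35 ≡ 24.
  x = λ² - 27 - 27 = 576 - 54 ≡ 4; y = λ·(27 - 4) - 9 ≡ 25. → (4, 25)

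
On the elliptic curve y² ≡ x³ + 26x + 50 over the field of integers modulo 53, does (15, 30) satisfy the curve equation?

y² = 30² ≡ 52; x³ + 26x + 50 = 3815 ≡ 52 (mod 53). 52 = 52.

yes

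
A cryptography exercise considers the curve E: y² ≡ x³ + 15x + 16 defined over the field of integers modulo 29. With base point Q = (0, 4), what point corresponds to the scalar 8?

O

Repeated addition: build up to 8Q.
2Q: tangent at (0, 4): λ = (3·0² + 15)/(2·4) ≡ 15/8. 8⁻¹ ≡ 11 (mod 29) since 8·11 = 88 ≡ 1, so λ ≡ 15·11 ≡ 20.
  x = λ² - 0 - 0 = 400 - 0 ≡ 23; y = λ·(0 - 23) - 4 ≡ 0. → (23, 0)
3Q: (23, 0) + (0, 4). λ = (4 - 0)/(0 - 23) ≡ 4/6 mod 29. 6⁻¹ ≡ 5 (mod 29), so λ ≡ 20.
  x = λ² - 23 - 0 = 400 - 23 ≡ 0; y = λ·(23 - 0) - 0 ≡ 25. → (0, 25)
4Q: (0, 25) + (0, 4): same x and y₁ ≡ -y₂, so the sum is the point at infinity.
5Q: the point at infinity + (0, 4) = (0, 4) (identity).
6Q: tangent at (0, 4): λ = (3·0² + 15)/(2·4) ≡ 15/8. 8⁻¹ ≡ 11 (mod 29), so λ ≡ 15·11 ≡ 20.
  x = λ² - 0 - 0 = 400 - 0 ≡ 23; y = λ·(0 - 23) - 4 ≡ 0. → (23, 0)
7Q: (23, 0) + (0, 4). λ = (4 - 0)/(0 - 23) ≡ 4/6 mod 29. 6⁻¹ ≡ 5 (mod 29), so λ ≡ 20.
  x = λ² - 23 - 0 = 400 - 23 ≡ 0; y = λ·(23 - 0) - 0 ≡ 25. → (0, 25)
8Q: (0, 25) + (0, 4): same x and y₁ ≡ -y₂, so the sum is the point at infinity.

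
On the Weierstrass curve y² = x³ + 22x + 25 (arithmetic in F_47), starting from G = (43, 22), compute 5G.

Repeated addition: build up to 5G.
2G: tangent at (43, 22): λ = (3·43² + 22)/(2·22) ≡ 23/44. 44⁻¹ ≡ 31 (mod 47), so λ ≡ 23·31 ≡ 8.
  x = λ² - 43 - 43 = 64 - 86 ≡ 25; y = λ·(43 - 25) - 22 ≡ 28. → (25, 28)
3G: (25, 28) + (43, 22). λ = (22 - 28)/(43 - 25) ≡ 41/18 mod 47. 18⁻¹ ≡ 34 (mod 47) since 18·34 = 612 ≡ 1, so λ ≡ 31.
  x = λ² - 25 - 43 = 961 - 68 ≡ 0; y = λ·(25 - 0) - 28 ≡ 42. → (0, 42)
4G: (0, 42) + (43, 22). λ = (22 - 42)/(43 - 0) ≡ 27/43 mod 47. 43⁻¹ ≡ 35 (mod 47), so λ ≡ 5.
  x = λ² - 0 - 43 = 25 - 43 ≡ 29; y = λ·(0 - 29) - 42 ≡ 1. → (29, 1)
5G: (29, 1) + (43, 22). λ = (22 - 1)/(43 - 29) ≡ 21/14 mod 47. 14⁻¹ ≡ 37 (mod 47) since 14·37 = 518 ≡ 1, so λ ≡ 25.
  x = λ² - 29 - 43 = 625 - 72 ≡ 36; y = λ·(29 - 36) - 1 ≡ 12. → (36, 12)

(36, 12)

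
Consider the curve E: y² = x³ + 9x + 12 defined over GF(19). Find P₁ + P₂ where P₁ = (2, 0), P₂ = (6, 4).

(12, 9)

(2, 0) + (6, 4). λ = (4 - 0)/(6 - 2) ≡ 4/4 mod 19. 4⁻¹ ≡ 5 (mod 19), so λ ≡ 1.
  x = λ² - 2 - 6 = 1 - 8 ≡ 12; y = λ·(2 - 12) - 0 ≡ 9. → (12, 9)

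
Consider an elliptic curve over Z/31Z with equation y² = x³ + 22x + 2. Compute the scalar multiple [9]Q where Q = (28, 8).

Double-and-add on 9 = (1001)₂. Start with Q = (28, 8) for the leading 1-bit.
double: tangent at (28, 8): λ = (3·28² + 22)/(2·8) ≡ 18/16. 16⁻¹ ≡ 2 (mod 31), so λ ≡ 18·2 ≡ 5.
  x = λ² - 28 - 28 = 25 - 56 ≡ 0; y = λ·(28 - 0) - 8 ≡ 8. → (0, 8)
double: tangent at (0, 8): λ = (3·0² + 22)/(2·8) ≡ 22/16. 16⁻¹ ≡ 2 (mod 31) since 16·2 = 32 ≡ 1, so λ ≡ 22·2 ≡ 13.
  x = λ² - 0 - 0 = 169 - 0 ≡ 14; y = λ·(0 - 14) - 8 ≡ 27. → (14, 27)
double: tangent at (14, 27): λ = (3·14² + 22)/(2·27) ≡ 21/23. 23⁻¹ ≡ 27 (mod 31), so λ ≡ 21·27 ≡ 9.
  x = λ² - 14 - 14 = 81 - 28 ≡ 22; y = λ·(14 - 22) - 27 ≡ 25. → (22, 25)
add Q: (22, 25) + (28, 8). λ = (8 - 25)/(28 - 22) ≡ 14/6 mod 31. 6⁻¹ ≡ 26 (mod 31), so λ ≡ 23.
  x = λ² - 22 - 28 = 529 - 50 ≡ 14; y = λ·(22 - 14) - 25 ≡ 4. → (14, 4)

(14, 4)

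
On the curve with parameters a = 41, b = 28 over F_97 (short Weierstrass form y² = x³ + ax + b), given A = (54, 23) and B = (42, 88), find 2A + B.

(35, 3)

First 2A:
Repeated addition: build up to 2A.
2A: tangent at (54, 23): λ = (3·54² + 41)/(2·23) ≡ 59/46. 46⁻¹ ≡ 19 (mod 97), so λ ≡ 59·19 ≡ 54.
  x = λ² - 54 - 54 = 2916 - 108 ≡ 92; y = λ·(54 - 92) - 23 ≡ 59. → (92, 59)
2A = (92, 59).
Finally 2A + B:
(92, 59) + (42, 88). λ = (88 - 59)/(42 - 92) ≡ 29/47 mod 97. 47⁻¹ ≡ 64 (mod 97), so λ ≡ 13.
  x = λ² - 92 - 42 = 169 - 134 ≡ 35; y = λ·(92 - 35) - 59 ≡ 3. → (35, 3)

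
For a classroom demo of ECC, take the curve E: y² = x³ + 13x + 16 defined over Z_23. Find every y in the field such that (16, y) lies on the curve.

x³ + 13x + 16 = 4320 ≡ 19 (mod 23).
19 is a non-residue mod 23; no y exists.

none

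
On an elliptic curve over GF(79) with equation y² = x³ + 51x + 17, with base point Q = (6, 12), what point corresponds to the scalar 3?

(31, 42)

Repeated addition: build up to 3Q.
2Q: tangent at (6, 12): λ = (3·6² + 51)/(2·12) ≡ 1/24. 24⁻¹ ≡ 56 (mod 79), so λ ≡ 1·56 ≡ 56.
  x = λ² - 6 - 6 = 3136 - 12 ≡ 43; y = λ·(6 - 43) - 12 ≡ 49. → (43, 49)
3Q: (43, 49) + (6, 12). λ = (12 - 49)/(6 - 43) ≡ 42/42 mod 79. 42⁻¹ ≡ 32 (mod 79), so λ ≡ 1.
  x = λ² - 43 - 6 = 1 - 49 ≡ 31; y = λ·(43 - 31) - 49 ≡ 42. → (31, 42)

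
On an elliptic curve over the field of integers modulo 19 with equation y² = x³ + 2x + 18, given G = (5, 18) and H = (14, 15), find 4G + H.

(9, 10)

First 4G:
Repeated addition: build up to 4G.
2G: tangent at (5, 18): λ = (3·5² + 2)/(2·18) ≡ 1/17. 17⁻¹ ≡ 9 (mod 19) since 17·9 = 153 ≡ 1, so λ ≡ 1·9 ≡ 9.
  x = λ² - 5 - 5 = 81 - 10 ≡ 14; y = λ·(5 - 14) - 18 ≡ 15. → (14, 15)
3G: (14, 15) + (5, 18). λ = (18 - 15)/(5 - 14) ≡ 3/10 mod 19. 10⁻¹ ≡ 2 (mod 19) since 10·2 = 20 ≡ 1, so λ ≡ 6.
  x = λ² - 14 - 5 = 36 - 19 ≡ 17; y = λ·(14 - 17) - 15 ≡ 5. → (17, 5)
4G: (17, 5) + (5, 18). λ = (18 - 5)/(5 - 17) ≡ 13/7 mod 19. 7⁻¹ ≡ 11 (mod 19), so λ ≡ 10.
  x = λ² - 17 - 5 = 100 - 22 ≡ 2; y = λ·(17 - 2) - 5 ≡ 12. → (2, 12)
4G = (2, 12).
Finally 4G + H:
(2, 12) + (14, 15). λ = (15 - 12)/(14 - 2) ≡ 3/12 mod 19. 12⁻¹ ≡ 8 (mod 19), so λ ≡ 5.
  x = λ² - 2 - 14 = 25 - 16 ≡ 9; y = λ·(2 - 9) - 12 ≡ 10. → (9, 10)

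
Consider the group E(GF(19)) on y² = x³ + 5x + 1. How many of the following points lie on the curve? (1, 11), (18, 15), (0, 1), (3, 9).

(1, 11): 11² ≡ 7, rhs ≡ 7 → on.
(18, 15): 15² ≡ 16, rhs ≡ 14 → off.
(0, 1): 1² ≡ 1, rhs ≡ 1 → on.
(3, 9): 9² ≡ 5, rhs ≡ 5 → on.

3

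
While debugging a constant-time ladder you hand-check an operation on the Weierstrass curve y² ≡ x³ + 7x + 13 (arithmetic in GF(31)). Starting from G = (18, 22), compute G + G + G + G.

Repeated addition: build up to 4G.
2G: tangent at (18, 22): λ = (3·18² + 7)/(2·22) ≡ 18/13. 13⁻¹ ≡ 12 (mod 31), so λ ≡ 18·12 ≡ 30.
  x = λ² - 18 - 18 = 900 - 36 ≡ 27; y = λ·(18 - 27) - 22 ≡ 18. → (27, 18)
3G: (27, 18) + (18, 22). λ = (22 - 18)/(18 - 27) ≡ 4/22 mod 31. 22⁻¹ ≡ 24 (mod 31), so λ ≡ 3.
  x = λ² - 27 - 18 = 9 - 45 ≡ 26; y = λ·(27 - 26) - 18 ≡ 16. → (26, 16)
4G: (26, 16) + (18, 22). λ = (22 - 16)/(18 - 26) ≡ 6/23 mod 31. 23⁻¹ ≡ 27 (mod 31), so λ ≡ 7.
  x = λ² - 26 - 18 = 49 - 44 ≡ 5; y = λ·(26 - 5) - 16 ≡ 7. → (5, 7)

(5, 7)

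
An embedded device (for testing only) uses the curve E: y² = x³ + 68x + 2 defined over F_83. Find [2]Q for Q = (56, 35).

tangent at (56, 35): λ = (3·56² + 68)/(2·35) ≡ 14/70. 70⁻¹ ≡ 51 (mod 83), so λ ≡ 14·51 ≡ 50.
  x = λ² - 56 - 56 = 2500 - 112 ≡ 64; y = λ·(56 - 64) - 35 ≡ 63. → (64, 63)

(64, 63)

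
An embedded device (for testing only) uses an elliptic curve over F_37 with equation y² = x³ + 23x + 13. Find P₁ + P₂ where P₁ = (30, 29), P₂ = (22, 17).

(30, 29) + (22, 17). λ = (17 - 29)/(22 - 30) ≡ 25/29 mod 37. 29⁻¹ ≡ 23 (mod 37), so λ ≡ 20.
  x = λ² - 30 - 22 = 400 - 52 ≡ 15; y = λ·(30 - 15) - 29 ≡ 12. → (15, 12)

(15, 12)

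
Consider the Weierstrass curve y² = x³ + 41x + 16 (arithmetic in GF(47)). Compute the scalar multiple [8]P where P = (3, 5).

Repeated addition: build up to 8P.
2P: tangent at (3, 5): λ = (3·3² + 41)/(2·5) ≡ 21/10. 10⁻¹ ≡ 33 (mod 47), so λ ≡ 21·33 ≡ 35.
  x = λ² - 3 - 3 = 1225 - 6 ≡ 44; y = λ·(3 - 44) - 5 ≡ 17. → (44, 17)
3P: (44, 17) + (3, 5). λ = (5 - 17)/(3 - 44) ≡ 35/6 mod 47. 6⁻¹ ≡ 8 (mod 47), so λ ≡ 45.
  x = λ² - 44 - 3 = 2025 - 47 ≡ 4; y = λ·(44 - 4) - 17 ≡ 44. → (4, 44)
4P: (4, 44) + (3, 5). λ = (5 - 44)/(3 - 4) ≡ 8/46 mod 47. 46⁻¹ ≡ 46 (mod 47), so λ ≡ 39.
  x = λ² - 4 - 3 = 1521 - 7 ≡ 10; y = λ·(4 - 10) - 44 ≡ 4. → (10, 4)
5P: (10, 4) + (3, 5). λ = (5 - 4)/(3 - 10) ≡ 1/40 mod 47. 40⁻¹ ≡ 20 (mod 47) since 40·20 = 800 ≡ 1, so λ ≡ 20.
  x = λ² - 10 - 3 = 400 - 13 ≡ 11; y = λ·(10 - 11) - 4 ≡ 23. → (11, 23)
6P: (11, 23) + (3, 5). λ = (5 - 23)/(3 - 11) ≡ 29/39 mod 47. 39⁻¹ ≡ 41 (mod 47), so λ ≡ 14.
  x = λ² - 11 - 3 = 196 - 14 ≡ 41; y = λ·(11 - 41) - 23 ≡ 27. → (41, 27)
7P: (41, 27) + (3, 5). λ = (5 - 27)/(3 - 41) ≡ 25/9 mod 47. 9⁻¹ ≡ 21 (mod 47), so λ ≡ 8.
  x = λ² - 41 - 3 = 64 - 44 ≡ 20; y = λ·(41 - 20) - 27 ≡ 0. → (20, 0)
8P: (20, 0) + (3, 5). λ = (5 - 0)/(3 - 20) ≡ 5/30 mod 47. 30⁻¹ ≡ 11 (mod 47) since 30·11 = 330 ≡ 1, so λ ≡ 8.
  x = λ² - 20 - 3 = 64 - 23 ≡ 41; y = λ·(20 - 41) - 0 ≡ 20. → (41, 20)

(41, 20)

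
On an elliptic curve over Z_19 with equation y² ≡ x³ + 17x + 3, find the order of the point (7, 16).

2P: tangent at (7, 16): λ = (3·7² + 17)/(2·16) ≡ 12/13. 13⁻¹ ≡ 3 (mod 19), so λ ≡ 12·3 ≡ 17.
  x = λ² - 7 - 7 = 289 - 14 ≡ 9; y = λ·(7 - 9) - 16 ≡ 7. → (9, 7)
3P: (9, 7) + (7, 16). λ = (16 - 7)/(7 - 9) ≡ 9/17 mod 19. 17⁻¹ ≡ 9 (mod 19), so λ ≡ 5.
  x = λ² - 9 - 7 = 25 - 16 ≡ 9; y = λ·(9 - 9) - 7 ≡ 12. → (9, 12)
4P: (9, 12) + (7, 16). λ = (16 - 12)/(7 - 9) ≡ 4/17 mod 19. 17⁻¹ ≡ 9 (mod 19), so λ ≡ 17.
  x = λ² - 9 - 7 = 289 - 16 ≡ 7; y = λ·(9 - 7) - 12 ≡ 3. → (7, 3)
5P: (7, 3) + (7, 16): same x and y₁ ≡ -y₂, so the sum is the point at infinity.
5P = the point at infinity, so the order is 5.

5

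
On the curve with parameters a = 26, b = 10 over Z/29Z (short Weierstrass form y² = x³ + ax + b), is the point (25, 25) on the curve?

yes

y² = 25² ≡ 16; x³ + 26x + 10 = 16285 ≡ 16 (mod 29). 16 = 16.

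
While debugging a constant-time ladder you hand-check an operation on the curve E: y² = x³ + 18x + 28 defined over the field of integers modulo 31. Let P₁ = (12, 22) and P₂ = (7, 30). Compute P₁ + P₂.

(22, 25)

(12, 22) + (7, 30). λ = (30 - 22)/(7 - 12) ≡ 8/26 mod 31. 26⁻¹ ≡ 6 (mod 31) since 26·6 = 156 ≡ 1, so λ ≡ 17.
  x = λ² - 12 - 7 = 289 - 19 ≡ 22; y = λ·(12 - 22) - 22 ≡ 25. → (22, 25)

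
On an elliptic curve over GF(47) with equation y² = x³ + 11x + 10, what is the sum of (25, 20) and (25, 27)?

The two points share x = 25 and their y-coordinates satisfy 20 + 27 ≡ 0 (mod 47), so they are inverses. Their sum is O.

O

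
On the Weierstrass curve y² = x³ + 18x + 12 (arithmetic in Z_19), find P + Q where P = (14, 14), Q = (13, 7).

(3, 6)

(14, 14) + (13, 7). λ = (7 - 14)/(13 - 14) ≡ 12/18 mod 19. 18⁻¹ ≡ 18 (mod 19), so λ ≡ 7.
  x = λ² - 14 - 13 = 49 - 27 ≡ 3; y = λ·(14 - 3) - 14 ≡ 6. → (3, 6)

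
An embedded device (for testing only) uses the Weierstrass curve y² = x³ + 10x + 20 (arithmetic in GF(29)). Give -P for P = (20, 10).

-(20, 10) = (20, -10 mod 29) = (20, 19).

(20, 19)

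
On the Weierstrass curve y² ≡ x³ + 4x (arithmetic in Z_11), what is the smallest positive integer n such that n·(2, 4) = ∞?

2P: tangent at (2, 4): λ = (3·2² + 4)/(2·4) ≡ 5/8. 8⁻¹ ≡ 7 (mod 11), so λ ≡ 5·7 ≡ 2.
  x = λ² - 2 - 2 = 4 - 4 ≡ 0; y = λ·(2 - 0) - 4 ≡ 0. → (0, 0)
3P: (0, 0) + (2, 4). λ = (4 - 0)/(2 - 0) ≡ 4/2 mod 11. 2⁻¹ ≡ 6 (mod 11), so λ ≡ 2.
  x = λ² - 0 - 2 = 4 - 2 ≡ 2; y = λ·(0 - 2) - 0 ≡ 7. → (2, 7)
4P: (2, 7) + (2, 4): same x and y₁ ≡ -y₂, so the sum is ∞.
4P = ∞, so the order is 4.

4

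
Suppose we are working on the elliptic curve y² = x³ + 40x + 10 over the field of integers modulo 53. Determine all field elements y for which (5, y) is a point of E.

x³ + 40x + 10 = 335 ≡ 17 (mod 53).
Square roots of 17 mod 53: 21 and 32 (since 21² = 441 ≡ 17).

21, 32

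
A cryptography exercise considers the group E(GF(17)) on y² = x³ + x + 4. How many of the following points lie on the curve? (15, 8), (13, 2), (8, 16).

(15, 8): 8² ≡ 13, rhs ≡ 11 → off.
(13, 2): 2² ≡ 4, rhs ≡ 4 → on.
(8, 16): 16² ≡ 1, rhs ≡ 14 → off.

1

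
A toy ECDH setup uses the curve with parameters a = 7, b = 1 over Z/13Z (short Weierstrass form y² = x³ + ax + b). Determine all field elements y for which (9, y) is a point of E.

x³ + 7x + 1 = 793 ≡ 0 (mod 13).
Only y = 0 satisfies y² ≡ 0.

0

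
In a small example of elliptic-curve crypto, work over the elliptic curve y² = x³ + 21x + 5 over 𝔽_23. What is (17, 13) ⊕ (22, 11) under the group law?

(17, 13) + (22, 11). λ = (11 - 13)/(22 - 17) ≡ 21/5 mod 23. 5⁻¹ ≡ 14 (mod 23), so λ ≡ 18.
  x = λ² - 17 - 22 = 324 - 39 ≡ 9; y = λ·(17 - 9) - 13 ≡ 16. → (9, 16)

(9, 16)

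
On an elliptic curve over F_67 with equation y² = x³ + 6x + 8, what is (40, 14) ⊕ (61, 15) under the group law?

(21, 22)

(40, 14) + (61, 15). λ = (15 - 14)/(61 - 40) ≡ 1/21 mod 67. 21⁻¹ ≡ 16 (mod 67), so λ ≡ 16.
  x = λ² - 40 - 61 = 256 - 101 ≡ 21; y = λ·(40 - 21) - 14 ≡ 22. → (21, 22)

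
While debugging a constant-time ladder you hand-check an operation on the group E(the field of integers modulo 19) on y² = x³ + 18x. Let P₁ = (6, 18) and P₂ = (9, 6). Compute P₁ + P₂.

(1, 0)

(6, 18) + (9, 6). λ = (6 - 18)/(9 - 6) ≡ 7/3 mod 19. 3⁻¹ ≡ 13 (mod 19), so λ ≡ 15.
  x = λ² - 6 - 9 = 225 - 15 ≡ 1; y = λ·(6 - 1) - 18 ≡ 0. → (1, 0)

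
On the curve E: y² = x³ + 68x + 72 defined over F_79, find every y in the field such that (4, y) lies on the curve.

31, 48

x³ + 68x + 72 = 408 ≡ 13 (mod 79).
Square roots of 13 mod 79: 31 and 48 (since 31² = 961 ≡ 13).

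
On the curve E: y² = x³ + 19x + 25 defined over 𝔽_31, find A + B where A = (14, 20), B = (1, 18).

(14, 20) + (1, 18). λ = (18 - 20)/(1 - 14) ≡ 29/18 mod 31. 18⁻¹ ≡ 19 (mod 31) since 18·19 = 342 ≡ 1, so λ ≡ 24.
  x = λ² - 14 - 1 = 576 - 15 ≡ 3; y = λ·(14 - 3) - 20 ≡ 27. → (3, 27)

(3, 27)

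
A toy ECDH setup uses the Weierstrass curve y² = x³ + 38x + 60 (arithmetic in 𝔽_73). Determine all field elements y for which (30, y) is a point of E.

x³ + 38x + 60 = 28200 ≡ 22 (mod 73).
22 is a non-residue mod 73; no y exists.

none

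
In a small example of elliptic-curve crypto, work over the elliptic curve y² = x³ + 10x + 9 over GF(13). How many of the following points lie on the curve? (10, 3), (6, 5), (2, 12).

1

(10, 3): 3² ≡ 9, rhs ≡ 4 → off.
(6, 5): 5² ≡ 12, rhs ≡ 12 → on.
(2, 12): 12² ≡ 1, rhs ≡ 11 → off.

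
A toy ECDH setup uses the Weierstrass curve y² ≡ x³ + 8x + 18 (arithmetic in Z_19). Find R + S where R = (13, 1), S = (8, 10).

(13, 1) + (8, 10). λ = (10 - 1)/(8 - 13) ≡ 9/14 mod 19. 14⁻¹ ≡ 15 (mod 19) since 14·15 = 210 ≡ 1, so λ ≡ 2.
  x = λ² - 13 - 8 = 4 - 21 ≡ 2; y = λ·(13 - 2) - 1 ≡ 2. → (2, 2)

(2, 2)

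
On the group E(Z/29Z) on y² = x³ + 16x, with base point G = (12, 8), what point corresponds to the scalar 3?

Repeated addition: build up to 3G.
2G: tangent at (12, 8): λ = (3·12² + 16)/(2·8) ≡ 13/16. 16⁻¹ ≡ 20 (mod 29) since 16·20 = 320 ≡ 1, so λ ≡ 13·20 ≡ 28.
  x = λ² - 12 - 12 = 784 - 24 ≡ 6; y = λ·(12 - 6) - 8 ≡ 15. → (6, 15)
3G: (6, 15) + (12, 8). λ = (8 - 15)/(12 - 6) ≡ 22/6 mod 29. 6⁻¹ ≡ 5 (mod 29), so λ ≡ 23.
  x = λ² - 6 - 12 = 529 - 18 ≡ 18; y = λ·(6 - 18) - 15 ≡ 28. → (18, 28)

(18, 28)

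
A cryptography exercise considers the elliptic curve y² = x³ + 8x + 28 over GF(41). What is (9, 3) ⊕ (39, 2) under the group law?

(13, 19)

(9, 3) + (39, 2). λ = (2 - 3)/(39 - 9) ≡ 40/30 mod 41. 30⁻¹ ≡ 26 (mod 41), so λ ≡ 15.
  x = λ² - 9 - 39 = 225 - 48 ≡ 13; y = λ·(9 - 13) - 3 ≡ 19. → (13, 19)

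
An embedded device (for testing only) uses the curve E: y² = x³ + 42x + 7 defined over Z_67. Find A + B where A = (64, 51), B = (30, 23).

(27, 11)

(64, 51) + (30, 23). λ = (23 - 51)/(30 - 64) ≡ 39/33 mod 67. 33⁻¹ ≡ 65 (mod 67), so λ ≡ 56.
  x = λ² - 64 - 30 = 3136 - 94 ≡ 27; y = λ·(64 - 27) - 51 ≡ 11. → (27, 11)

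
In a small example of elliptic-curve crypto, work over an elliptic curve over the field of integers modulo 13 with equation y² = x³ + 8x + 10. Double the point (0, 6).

tangent at (0, 6): λ = (3·0² + 8)/(2·6) ≡ 8/12. 12⁻¹ ≡ 12 (mod 13), so λ ≡ 8·12 ≡ 5.
  x = λ² - 0 - 0 = 25 - 0 ≡ 12; y = λ·(0 - 12) - 6 ≡ 12. → (12, 12)

(12, 12)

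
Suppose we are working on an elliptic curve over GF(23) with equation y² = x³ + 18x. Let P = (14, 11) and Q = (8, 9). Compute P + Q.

(19, 18)

(14, 11) + (8, 9). λ = (9 - 11)/(8 - 14) ≡ 21/17 mod 23. 17⁻¹ ≡ 19 (mod 23) since 17·19 = 323 ≡ 1, so λ ≡ 8.
  x = λ² - 14 - 8 = 64 - 22 ≡ 19; y = λ·(14 - 19) - 11 ≡ 18. → (19, 18)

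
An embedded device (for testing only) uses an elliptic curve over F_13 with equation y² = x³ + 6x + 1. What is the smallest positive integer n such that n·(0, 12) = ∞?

2P: tangent at (0, 12): λ = (3·0² + 6)/(2·12) ≡ 6/11. 11⁻¹ ≡ 6 (mod 13) since 11·6 = 66 ≡ 1, so λ ≡ 6·6 ≡ 10.
  x = λ² - 0 - 0 = 100 - 0 ≡ 9; y = λ·(0 - 9) - 12 ≡ 2. → (9, 2)
3P: (9, 2) + (0, 12). λ = (12 - 2)/(0 - 9) ≡ 10/4 mod 13. 4⁻¹ ≡ 10 (mod 13), so λ ≡ 9.
  x = λ² - 9 - 0 = 81 - 9 ≡ 7; y = λ·(9 - 7) - 2 ≡ 3. → (7, 3)
4P: (7, 3) + (0, 12). λ = (12 - 3)/(0 - 7) ≡ 9/6 mod 13. 6⁻¹ ≡ 11 (mod 13) since 6·11 = 66 ≡ 1, so λ ≡ 8.
  x = λ² - 7 - 0 = 64 - 7 ≡ 5; y = λ·(7 - 5) - 3 ≡ 0. → (5, 0)
5P: (5, 0) + (0, 12). λ = (12 - 0)/(0 - 5) ≡ 12/8 mod 13. 8⁻¹ ≡ 5 (mod 13), so λ ≡ 8.
  x = λ² - 5 - 0 = 64 - 5 ≡ 7; y = λ·(5 - 7) - 0 ≡ 10. → (7, 10)
6P: (7, 10) + (0, 12). λ = (12 - 10)/(0 - 7) ≡ 2/6 mod 13. 6⁻¹ ≡ 11 (mod 13) since 6·11 = 66 ≡ 1, so λ ≡ 9.
  x = λ² - 7 - 0 = 81 - 7 ≡ 9; y = λ·(7 - 9) - 10 ≡ 11. → (9, 11)
7P: (9, 11) + (0, 12). λ = (12 - 11)/(0 - 9) ≡ 1/4 mod 13. 4⁻¹ ≡ 10 (mod 13), so λ ≡ 10.
  x = λ² - 9 - 0 = 100 - 9 ≡ 0; y = λ·(9 - 0) - 11 ≡ 1. → (0, 1)
8P: (0, 1) + (0, 12): same x and y₁ ≡ -y₂, so the sum is ∞.
8P = ∞, so the order is 8.

8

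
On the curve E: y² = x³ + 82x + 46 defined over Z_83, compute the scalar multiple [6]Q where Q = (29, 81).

Repeated addition: build up to 6Q.
2Q: tangent at (29, 81): λ = (3·29² + 82)/(2·81) ≡ 32/79. 79⁻¹ ≡ 62 (mod 83), so λ ≡ 32·62 ≡ 75.
  x = λ² - 29 - 29 = 5625 - 58 ≡ 6; y = λ·(29 - 6) - 81 ≡ 67. → (6, 67)
3Q: (6, 67) + (29, 81). λ = (81 - 67)/(29 - 6) ≡ 14/23 mod 83. 23⁻¹ ≡ 65 (mod 83) since 23·65 = 1495 ≡ 1, so λ ≡ 80.
  x = λ² - 6 - 29 = 6400 - 35 ≡ 57; y = λ·(6 - 57) - 67 ≡ 3. → (57, 3)
4Q: (57, 3) + (29, 81). λ = (81 - 3)/(29 - 57) ≡ 78/55 mod 83. 55⁻¹ ≡ 80 (mod 83), so λ ≡ 15.
  x = λ² - 57 - 29 = 225 - 86 ≡ 56; y = λ·(57 - 56) - 3 ≡ 12. → (56, 12)
5Q: (56, 12) + (29, 81). λ = (81 - 12)/(29 - 56) ≡ 69/56 mod 83. 56⁻¹ ≡ 43 (mod 83), so λ ≡ 62.
  x = λ² - 56 - 29 = 3844 - 85 ≡ 24; y = λ·(56 - 24) - 12 ≡ 63. → (24, 63)
6Q: (24, 63) + (29, 81). λ = (81 - 63)/(29 - 24) ≡ 18/5 mod 83. 5⁻¹ ≡ 50 (mod 83), so λ ≡ 70.
  x = λ² - 24 - 29 = 4900 - 53 ≡ 33; y = λ·(24 - 33) - 63 ≡ 54. → (33, 54)

(33, 54)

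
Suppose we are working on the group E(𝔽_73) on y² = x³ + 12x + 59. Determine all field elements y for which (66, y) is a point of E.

17, 56

x³ + 12x + 59 = 288347 ≡ 70 (mod 73).
Square roots of 70 mod 73: 17 and 56 (since 17² = 289 ≡ 70).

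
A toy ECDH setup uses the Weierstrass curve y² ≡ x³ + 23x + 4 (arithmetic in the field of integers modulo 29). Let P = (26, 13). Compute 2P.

tangent at (26, 13): λ = (3·26² + 23)/(2·13) ≡ 21/26. 26⁻¹ ≡ 19 (mod 29), so λ ≡ 21·19 ≡ 22.
  x = λ² - 26 - 26 = 484 - 52 ≡ 26; y = λ·(26 - 26) - 13 ≡ 16. → (26, 16)

(26, 16)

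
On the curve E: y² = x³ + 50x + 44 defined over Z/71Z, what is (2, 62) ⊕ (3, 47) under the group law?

(2, 62) + (3, 47). λ = (47 - 62)/(3 - 2) ≡ 56/1 mod 71. 1⁻¹ ≡ 1 (mod 71), so λ ≡ 56.
  x = λ² - 2 - 3 = 3136 - 5 ≡ 7; y = λ·(2 - 7) - 62 ≡ 13. → (7, 13)

(7, 13)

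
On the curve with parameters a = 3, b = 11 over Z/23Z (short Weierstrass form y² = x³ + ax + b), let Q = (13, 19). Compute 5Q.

Repeated addition: build up to 5Q.
2Q: tangent at (13, 19): λ = (3·13² + 3)/(2·19) ≡ 4/15. 15⁻¹ ≡ 20 (mod 23), so λ ≡ 4·20 ≡ 11.
  x = λ² - 13 - 13 = 121 - 26 ≡ 3; y = λ·(13 - 3) - 19 ≡ 22. → (3, 22)
3Q: (3, 22) + (13, 19). λ = (19 - 22)/(13 - 3) ≡ 20/10 mod 23. 10⁻¹ ≡ 7 (mod 23) since 10·7 = 70 ≡ 1, so λ ≡ 2.
  x = λ² - 3 - 13 = 4 - 16 ≡ 11; y = λ·(3 - 11) - 22 ≡ 8. → (11, 8)
4Q: (11, 8) + (13, 19). λ = (19 - 8)/(13 - 11) ≡ 11/2 mod 23. 2⁻¹ ≡ 12 (mod 23) since 2·12 = 24 ≡ 1, so λ ≡ 17.
  x = λ² - 11 - 13 = 289 - 24 ≡ 12; y = λ·(11 - 12) - 8 ≡ 21. → (12, 21)
5Q: (12, 21) + (13, 19). λ = (19 - 21)/(13 - 12) ≡ 21/1 mod 23. 1⁻¹ ≡ 1 (mod 23), so λ ≡ 21.
  x = λ² - 12 - 13 = 441 - 25 ≡ 2; y = λ·(12 - 2) - 21 ≡ 5. → (2, 5)

(2, 5)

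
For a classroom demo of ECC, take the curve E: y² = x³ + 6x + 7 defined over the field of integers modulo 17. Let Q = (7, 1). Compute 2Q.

(3, 16)

tangent at (7, 1): λ = (3·7² + 6)/(2·1) ≡ 0/2. 2⁻¹ ≡ 9 (mod 17), so λ ≡ 0·9 ≡ 0.
  x = λ² - 7 - 7 = 0 - 14 ≡ 3; y = λ·(7 - 3) - 1 ≡ 16. → (3, 16)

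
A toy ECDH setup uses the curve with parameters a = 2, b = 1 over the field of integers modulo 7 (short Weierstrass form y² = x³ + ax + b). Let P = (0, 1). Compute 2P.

(1, 5)

tangent at (0, 1): λ = (3·0² + 2)/(2·1) ≡ 2/2. 2⁻¹ ≡ 4 (mod 7) since 2·4 = 8 ≡ 1, so λ ≡ 2·4 ≡ 1.
  x = λ² - 0 - 0 = 1 - 0 ≡ 1; y = λ·(0 - 1) - 1 ≡ 5. → (1, 5)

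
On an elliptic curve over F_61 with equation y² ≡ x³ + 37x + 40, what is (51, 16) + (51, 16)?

(21, 14)

tangent at (51, 16): λ = (3·51² + 37)/(2·16) ≡ 32/32. 32⁻¹ ≡ 21 (mod 61), so λ ≡ 32·21 ≡ 1.
  x = λ² - 51 - 51 = 1 - 102 ≡ 21; y = λ·(51 - 21) - 16 ≡ 14. → (21, 14)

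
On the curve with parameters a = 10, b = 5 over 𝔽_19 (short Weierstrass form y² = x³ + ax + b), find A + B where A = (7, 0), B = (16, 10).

(7, 0) + (16, 10). λ = (10 - 0)/(16 - 7) ≡ 10/9 mod 19. 9⁻¹ ≡ 17 (mod 19), so λ ≡ 18.
  x = λ² - 7 - 16 = 324 - 23 ≡ 16; y = λ·(7 - 16) - 0 ≡ 9. → (16, 9)

(16, 9)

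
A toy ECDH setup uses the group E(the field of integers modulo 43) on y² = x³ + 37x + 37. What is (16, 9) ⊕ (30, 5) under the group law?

(12, 39)

(16, 9) + (30, 5). λ = (5 - 9)/(30 - 16) ≡ 39/14 mod 43. 14⁻¹ ≡ 40 (mod 43), so λ ≡ 12.
  x = λ² - 16 - 30 = 144 - 46 ≡ 12; y = λ·(16 - 12) - 9 ≡ 39. → (12, 39)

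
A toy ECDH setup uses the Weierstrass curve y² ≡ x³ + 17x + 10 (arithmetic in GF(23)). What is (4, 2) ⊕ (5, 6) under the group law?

(4, 2) + (5, 6). λ = (6 - 2)/(5 - 4) ≡ 4/1 mod 23. 1⁻¹ ≡ 1 (mod 23), so λ ≡ 4.
  x = λ² - 4 - 5 = 16 - 9 ≡ 7; y = λ·(4 - 7) - 2 ≡ 9. → (7, 9)

(7, 9)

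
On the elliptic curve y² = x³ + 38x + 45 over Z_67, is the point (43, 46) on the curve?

no

y² = 46² ≡ 39; x³ + 38x + 45 = 81186 ≡ 49 (mod 67). 39 ≠ 49.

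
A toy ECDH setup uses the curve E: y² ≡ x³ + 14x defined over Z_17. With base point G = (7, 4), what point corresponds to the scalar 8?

(15, 7)

Double-and-add on 8 = (1000)₂. Start with G = (7, 4) for the leading 1-bit.
double: tangent at (7, 4): λ = (3·7² + 14)/(2·4) ≡ 8/8. 8⁻¹ ≡ 15 (mod 17), so λ ≡ 8·15 ≡ 1.
  x = λ² - 7 - 7 = 1 - 14 ≡ 4; y = λ·(7 - 4) - 4 ≡ 16. → (4, 16)
double: tangent at (4, 16): λ = (3·4² + 14)/(2·16) ≡ 11/15. 15⁻¹ ≡ 8 (mod 17) since 15·8 = 120 ≡ 1, so λ ≡ 11·8 ≡ 3.
  x = λ² - 4 - 4 = 9 - 8 ≡ 1; y = λ·(4 - 1) - 16 ≡ 10. → (1, 10)
double: tangent at (1, 10): λ = (3·1² + 14)/(2·10) ≡ 0/3. 3⁻¹ ≡ 6 (mod 17), so λ ≡ 0·6 ≡ 0.
  x = λ² - 1 - 1 = 0 - 2 ≡ 15; y = λ·(1 - 15) - 10 ≡ 7. → (15, 7)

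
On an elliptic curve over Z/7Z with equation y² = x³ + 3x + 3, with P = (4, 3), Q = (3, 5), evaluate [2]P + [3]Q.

(3, 2)

First 2P:
Repeated addition: build up to 2P.
2P: tangent at (4, 3): λ = (3·4² + 3)/(2·3) ≡ 2/6. 6⁻¹ ≡ 6 (mod 7) since 6·6 = 36 ≡ 1, so λ ≡ 2·6 ≡ 5.
  x = λ² - 4 - 4 = 25 - 8 ≡ 3; y = λ·(4 - 3) - 3 ≡ 2. → (3, 2)
2P = (3, 2).
Next 3Q:
Repeated addition: build up to 3Q.
2Q: tangent at (3, 5): λ = (3·3² + 3)/(2·5) ≡ 2/3. 3⁻¹ ≡ 5 (mod 7) since 3·5 = 15 ≡ 1, so λ ≡ 2·5 ≡ 3.
  x = λ² - 3 - 3 = 9 - 6 ≡ 3; y = λ·(3 - 3) - 5 ≡ 2. → (3, 2)
3Q: (3, 2) + (3, 5): same x and y₁ ≡ -y₂, so the sum is 𝒪.
3Q = 𝒪.
Finally 2P + 3Q:
(3, 2) + 𝒪 = (3, 2) (identity).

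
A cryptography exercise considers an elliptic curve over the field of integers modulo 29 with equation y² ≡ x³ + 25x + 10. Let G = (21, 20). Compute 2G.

tangent at (21, 20): λ = (3·21² + 25)/(2·20) ≡ 14/11. 11⁻¹ ≡ 8 (mod 29) since 11·8 = 88 ≡ 1, so λ ≡ 14·8 ≡ 25.
  x = λ² - 21 - 21 = 625 - 42 ≡ 3; y = λ·(21 - 3) - 20 ≡ 24. → (3, 24)

(3, 24)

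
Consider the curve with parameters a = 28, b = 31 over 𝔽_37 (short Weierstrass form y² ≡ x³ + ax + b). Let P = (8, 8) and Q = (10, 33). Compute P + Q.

(18, 15)

(8, 8) + (10, 33). λ = (33 - 8)/(10 - 8) ≡ 25/2 mod 37. 2⁻¹ ≡ 19 (mod 37) since 2·19 = 38 ≡ 1, so λ ≡ 31.
  x = λ² - 8 - 10 = 961 - 18 ≡ 18; y = λ·(8 - 18) - 8 ≡ 15. → (18, 15)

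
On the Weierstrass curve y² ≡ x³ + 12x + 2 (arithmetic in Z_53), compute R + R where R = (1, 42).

tangent at (1, 42): λ = (3·1² + 12)/(2·42) ≡ 15/31. 31⁻¹ ≡ 12 (mod 53) since 31·12 = 372 ≡ 1, so λ ≡ 15·12 ≡ 21.
  x = λ² - 1 - 1 = 441 - 2 ≡ 15; y = λ·(1 - 15) - 42 ≡ 35. → (15, 35)

(15, 35)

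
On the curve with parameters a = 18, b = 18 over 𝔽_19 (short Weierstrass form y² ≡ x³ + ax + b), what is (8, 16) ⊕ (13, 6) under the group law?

(8, 16) + (13, 6). λ = (6 - 16)/(13 - 8) ≡ 9/5 mod 19. 5⁻¹ ≡ 4 (mod 19) since 5·4 = 20 ≡ 1, so λ ≡ 17.
  x = λ² - 8 - 13 = 289 - 21 ≡ 2; y = λ·(8 - 2) - 16 ≡ 10. → (2, 10)

(2, 10)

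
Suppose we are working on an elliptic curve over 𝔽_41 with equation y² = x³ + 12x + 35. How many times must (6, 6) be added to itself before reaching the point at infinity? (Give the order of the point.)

3

2P: tangent at (6, 6): λ = (3·6² + 12)/(2·6) ≡ 38/12. 12⁻¹ ≡ 24 (mod 41) since 12·24 = 288 ≡ 1, so λ ≡ 38·24 ≡ 10.
  x = λ² - 6 - 6 = 100 - 12 ≡ 6; y = λ·(6 - 6) - 6 ≡ 35. → (6, 35)
3P: (6, 35) + (6, 6): same x and y₁ ≡ -y₂, so the sum is the point at infinity.
3P = the point at infinity, so the order is 3.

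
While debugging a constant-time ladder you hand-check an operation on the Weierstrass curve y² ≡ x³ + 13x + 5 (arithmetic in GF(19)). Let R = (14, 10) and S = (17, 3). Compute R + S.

(4, 11)

(14, 10) + (17, 3). λ = (3 - 10)/(17 - 14) ≡ 12/3 mod 19. 3⁻¹ ≡ 13 (mod 19) since 3·13 = 39 ≡ 1, so λ ≡ 4.
  x = λ² - 14 - 17 = 16 - 31 ≡ 4; y = λ·(14 - 4) - 10 ≡ 11. → (4, 11)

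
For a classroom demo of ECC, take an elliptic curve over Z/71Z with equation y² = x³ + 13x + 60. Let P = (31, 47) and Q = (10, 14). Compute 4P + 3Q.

(42, 12)

First 4P:
Repeated addition: build up to 4P.
2P: tangent at (31, 47): λ = (3·31² + 13)/(2·47) ≡ 56/23. 23⁻¹ ≡ 34 (mod 71), so λ ≡ 56·34 ≡ 58.
  x = λ² - 31 - 31 = 3364 - 62 ≡ 36; y = λ·(31 - 36) - 47 ≡ 18. → (36, 18)
3P: (36, 18) + (31, 47). λ = (47 - 18)/(31 - 36) ≡ 29/66 mod 71. 66⁻¹ ≡ 14 (mod 71), so λ ≡ 51.
  x = λ² - 36 - 31 = 2601 - 67 ≡ 49; y = λ·(36 - 49) - 18 ≡ 29. → (49, 29)
4P: (49, 29) + (31, 47). λ = (47 - 29)/(31 - 49) ≡ 18/53 mod 71. 53⁻¹ ≡ 67 (mod 71) since 53·67 = 3551 ≡ 1, so λ ≡ 70.
  x = λ² - 49 - 31 = 4900 - 80 ≡ 63; y = λ·(49 - 63) - 29 ≡ 56. → (63, 56)
4P = (63, 56).
Next 3Q:
Repeated addition: build up to 3Q.
2Q: tangent at (10, 14): λ = (3·10² + 13)/(2·14) ≡ 29/28. 28⁻¹ ≡ 33 (mod 71) since 28·33 = 924 ≡ 1, so λ ≡ 29·33 ≡ 34.
  x = λ² - 10 - 10 = 1156 - 20 ≡ 0; y = λ·(10 - 0) - 14 ≡ 42. → (0, 42)
3Q: (0, 42) + (10, 14). λ = (14 - 42)/(10 - 0) ≡ 43/10 mod 71. 10⁻¹ ≡ 64 (mod 71) since 10·64 = 640 ≡ 1, so λ ≡ 54.
  x = λ² - 0 - 10 = 2916 - 10 ≡ 66; y = λ·(0 - 66) - 42 ≡ 15. → (66, 15)
3Q = (66, 15).
Finally 4P + 3Q:
(63, 56) + (66, 15). λ = (15 - 56)/(66 - 63) ≡ 30/3 mod 71. 3⁻¹ ≡ 24 (mod 71) since 3·24 = 72 ≡ 1, so λ ≡ 10.
  x = λ² - 63 - 66 = 100 - 129 ≡ 42; y = λ·(63 - 42) - 56 ≡ 12. → (42, 12)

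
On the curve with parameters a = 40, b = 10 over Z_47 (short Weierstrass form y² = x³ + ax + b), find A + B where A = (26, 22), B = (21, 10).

(2, 45)

(26, 22) + (21, 10). λ = (10 - 22)/(21 - 26) ≡ 35/42 mod 47. 42⁻¹ ≡ 28 (mod 47), so λ ≡ 40.
  x = λ² - 26 - 21 = 1600 - 47 ≡ 2; y = λ·(26 - 2) - 22 ≡ 45. → (2, 45)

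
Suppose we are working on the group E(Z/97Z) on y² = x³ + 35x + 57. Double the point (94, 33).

tangent at (94, 33): λ = (3·94² + 35)/(2·33) ≡ 62/66. 66⁻¹ ≡ 25 (mod 97), so λ ≡ 62·25 ≡ 95.
  x = λ² - 94 - 94 = 9025 - 188 ≡ 10; y = λ·(94 - 10) - 33 ≡ 90. → (10, 90)

(10, 90)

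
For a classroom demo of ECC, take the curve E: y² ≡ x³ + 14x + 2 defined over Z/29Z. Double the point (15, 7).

(21, 25)

tangent at (15, 7): λ = (3·15² + 14)/(2·7) ≡ 22/14. 14⁻¹ ≡ 27 (mod 29), so λ ≡ 22·27 ≡ 14.
  x = λ² - 15 - 15 = 196 - 30 ≡ 21; y = λ·(15 - 21) - 7 ≡ 25. → (21, 25)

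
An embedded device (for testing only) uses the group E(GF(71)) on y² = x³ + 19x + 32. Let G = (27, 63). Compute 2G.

(44, 0)

tangent at (27, 63): λ = (3·27² + 19)/(2·63) ≡ 5/55. 55⁻¹ ≡ 31 (mod 71), so λ ≡ 5·31 ≡ 13.
  x = λ² - 27 - 27 = 169 - 54 ≡ 44; y = λ·(27 - 44) - 63 ≡ 0. → (44, 0)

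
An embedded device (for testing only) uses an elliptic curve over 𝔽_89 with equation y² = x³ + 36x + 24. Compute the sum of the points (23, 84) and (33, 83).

(23, 84) + (33, 83). λ = (83 - 84)/(33 - 23) ≡ 88/10 mod 89. 10⁻¹ ≡ 9 (mod 89), so λ ≡ 80.
  x = λ² - 23 - 33 = 6400 - 56 ≡ 25; y = λ·(23 - 25) - 84 ≡ 23. → (25, 23)

(25, 23)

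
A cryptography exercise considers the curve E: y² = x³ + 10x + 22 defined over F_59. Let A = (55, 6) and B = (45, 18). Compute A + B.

(55, 6) + (45, 18). λ = (18 - 6)/(45 - 55) ≡ 12/49 mod 59. 49⁻¹ ≡ 53 (mod 59) since 49·53 = 2597 ≡ 1, so λ ≡ 46.
  x = λ² - 55 - 45 = 2116 - 100 ≡ 10; y = λ·(55 - 10) - 6 ≡ 58. → (10, 58)

(10, 58)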